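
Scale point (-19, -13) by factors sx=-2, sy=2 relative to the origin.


Scaling: (x*sx, y*sy) = (-19*-2, -13*2) = (38, -26)

(38, -26)


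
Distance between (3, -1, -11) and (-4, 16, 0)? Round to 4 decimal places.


d = sqrt((-4-3)^2 + (16--1)^2 + (0--11)^2) = 21.4243

21.4243


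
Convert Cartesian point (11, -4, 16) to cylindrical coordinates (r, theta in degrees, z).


r = sqrt(11^2 + (-4)^2) = 11.7047
theta = atan2(-4, 11) = 340.0169 deg
z = 16

r = 11.7047, theta = 340.0169 deg, z = 16


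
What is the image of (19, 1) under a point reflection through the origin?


Reflection through origin: (x, y) -> (-x, -y)
(19, 1) -> (-19, -1)

(-19, -1)


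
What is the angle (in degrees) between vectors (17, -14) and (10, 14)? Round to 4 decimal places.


dot = 17*10 + -14*14 = -26
|u| = 22.0227, |v| = 17.2047
cos(angle) = -0.0686
angle = 93.9348 degrees

93.9348 degrees


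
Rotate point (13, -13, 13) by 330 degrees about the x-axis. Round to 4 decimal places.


x' = 13
y' = -13*cos(330) - 13*sin(330) = -4.7583
z' = -13*sin(330) + 13*cos(330) = 17.7583

(13, -4.7583, 17.7583)


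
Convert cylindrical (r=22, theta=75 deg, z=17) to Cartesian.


x = 22 * cos(75) = 5.694
y = 22 * sin(75) = 21.2504
z = 17

(5.694, 21.2504, 17)


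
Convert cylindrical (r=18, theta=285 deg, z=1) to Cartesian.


x = 18 * cos(285) = 4.6587
y = 18 * sin(285) = -17.3867
z = 1

(4.6587, -17.3867, 1)


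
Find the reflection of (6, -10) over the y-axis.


Reflection across y-axis: (x, y) -> (-x, y)
(6, -10) -> (-6, -10)

(-6, -10)


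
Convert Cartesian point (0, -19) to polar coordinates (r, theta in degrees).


r = sqrt(0^2 + (-19)^2) = 19
theta = atan2(-19, 0) = 270 degrees

r = 19, theta = 270 degrees


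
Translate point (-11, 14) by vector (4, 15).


Translation: (x+dx, y+dy) = (-11+4, 14+15) = (-7, 29)

(-7, 29)


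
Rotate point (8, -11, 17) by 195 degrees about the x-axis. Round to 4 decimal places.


x' = 8
y' = -11*cos(195) - 17*sin(195) = 15.0251
z' = -11*sin(195) + 17*cos(195) = -13.5737

(8, 15.0251, -13.5737)


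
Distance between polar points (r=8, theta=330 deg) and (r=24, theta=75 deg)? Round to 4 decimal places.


d = sqrt(r1^2 + r2^2 - 2*r1*r2*cos(t2-t1))
d = sqrt(8^2 + 24^2 - 2*8*24*cos(75-330)) = 27.1917

27.1917


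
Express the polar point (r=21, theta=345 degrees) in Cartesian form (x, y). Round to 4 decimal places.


x = 21 * cos(345) = 20.2844
y = 21 * sin(345) = -5.4352

(20.2844, -5.4352)


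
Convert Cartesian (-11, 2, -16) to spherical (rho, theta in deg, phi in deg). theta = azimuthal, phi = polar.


rho = sqrt((-11)^2 + 2^2 + (-16)^2) = 19.5192
theta = atan2(2, -11) = 169.6952 deg
phi = acos(-16/19.5192) = 145.0553 deg

rho = 19.5192, theta = 169.6952 deg, phi = 145.0553 deg


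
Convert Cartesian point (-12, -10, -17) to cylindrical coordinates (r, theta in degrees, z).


r = sqrt((-12)^2 + (-10)^2) = 15.6205
theta = atan2(-10, -12) = 219.8056 deg
z = -17

r = 15.6205, theta = 219.8056 deg, z = -17


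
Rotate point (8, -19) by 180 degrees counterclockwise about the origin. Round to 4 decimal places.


x' = 8*cos(180) - -19*sin(180) = -8
y' = 8*sin(180) + -19*cos(180) = 19

(-8, 19)


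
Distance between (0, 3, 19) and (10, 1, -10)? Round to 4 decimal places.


d = sqrt((10-0)^2 + (1-3)^2 + (-10-19)^2) = 30.7409

30.7409


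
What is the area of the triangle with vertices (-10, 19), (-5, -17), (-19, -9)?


Area = |x1(y2-y3) + x2(y3-y1) + x3(y1-y2)| / 2
= |-10*(-17--9) + -5*(-9-19) + -19*(19--17)| / 2
= 232

232


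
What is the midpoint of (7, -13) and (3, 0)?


Midpoint = ((7+3)/2, (-13+0)/2) = (5, -6.5)

(5, -6.5)


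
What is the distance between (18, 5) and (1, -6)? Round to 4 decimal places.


d = sqrt((1-18)^2 + (-6-5)^2) = 20.2485

20.2485


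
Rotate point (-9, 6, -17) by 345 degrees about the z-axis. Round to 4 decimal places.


x' = -9*cos(345) - 6*sin(345) = -7.1404
y' = -9*sin(345) + 6*cos(345) = 8.1249
z' = -17

(-7.1404, 8.1249, -17)


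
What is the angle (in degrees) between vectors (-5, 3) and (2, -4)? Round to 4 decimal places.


dot = -5*2 + 3*-4 = -22
|u| = 5.831, |v| = 4.4721
cos(angle) = -0.8437
angle = 147.5288 degrees

147.5288 degrees


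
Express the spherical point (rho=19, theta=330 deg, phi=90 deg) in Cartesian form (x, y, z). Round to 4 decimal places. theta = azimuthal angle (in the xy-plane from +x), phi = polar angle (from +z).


x = 19 * sin(90) * cos(330) = 16.4545
y = 19 * sin(90) * sin(330) = -9.5
z = 19 * cos(90) = 0

(16.4545, -9.5, 0)


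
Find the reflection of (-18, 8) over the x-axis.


Reflection across x-axis: (x, y) -> (x, -y)
(-18, 8) -> (-18, -8)

(-18, -8)


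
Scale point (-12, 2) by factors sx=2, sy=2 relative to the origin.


Scaling: (x*sx, y*sy) = (-12*2, 2*2) = (-24, 4)

(-24, 4)


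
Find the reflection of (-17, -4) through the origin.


Reflection through origin: (x, y) -> (-x, -y)
(-17, -4) -> (17, 4)

(17, 4)


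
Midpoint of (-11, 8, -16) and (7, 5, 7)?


Midpoint = ((-11+7)/2, (8+5)/2, (-16+7)/2) = (-2, 6.5, -4.5)

(-2, 6.5, -4.5)


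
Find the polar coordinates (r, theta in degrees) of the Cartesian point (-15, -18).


r = sqrt((-15)^2 + (-18)^2) = 23.4307
theta = atan2(-18, -15) = 230.1944 degrees

r = 23.4307, theta = 230.1944 degrees


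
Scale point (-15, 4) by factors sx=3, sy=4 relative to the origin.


Scaling: (x*sx, y*sy) = (-15*3, 4*4) = (-45, 16)

(-45, 16)


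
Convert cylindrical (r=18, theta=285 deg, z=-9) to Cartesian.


x = 18 * cos(285) = 4.6587
y = 18 * sin(285) = -17.3867
z = -9

(4.6587, -17.3867, -9)


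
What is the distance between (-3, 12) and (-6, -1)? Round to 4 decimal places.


d = sqrt((-6--3)^2 + (-1-12)^2) = 13.3417

13.3417


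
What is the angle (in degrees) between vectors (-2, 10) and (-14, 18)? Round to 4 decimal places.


dot = -2*-14 + 10*18 = 208
|u| = 10.198, |v| = 22.8035
cos(angle) = 0.8944
angle = 26.5651 degrees

26.5651 degrees


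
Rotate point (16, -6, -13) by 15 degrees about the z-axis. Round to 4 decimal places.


x' = 16*cos(15) - -6*sin(15) = 17.0077
y' = 16*sin(15) + -6*cos(15) = -1.6545
z' = -13

(17.0077, -1.6545, -13)


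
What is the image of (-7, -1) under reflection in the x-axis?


Reflection across x-axis: (x, y) -> (x, -y)
(-7, -1) -> (-7, 1)

(-7, 1)


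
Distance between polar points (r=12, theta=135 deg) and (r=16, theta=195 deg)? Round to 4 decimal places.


d = sqrt(r1^2 + r2^2 - 2*r1*r2*cos(t2-t1))
d = sqrt(12^2 + 16^2 - 2*12*16*cos(195-135)) = 14.4222

14.4222


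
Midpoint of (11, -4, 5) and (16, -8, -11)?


Midpoint = ((11+16)/2, (-4+-8)/2, (5+-11)/2) = (13.5, -6, -3)

(13.5, -6, -3)


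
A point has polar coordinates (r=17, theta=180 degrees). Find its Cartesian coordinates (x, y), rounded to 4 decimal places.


x = 17 * cos(180) = -17
y = 17 * sin(180) = 0

(-17, 0)


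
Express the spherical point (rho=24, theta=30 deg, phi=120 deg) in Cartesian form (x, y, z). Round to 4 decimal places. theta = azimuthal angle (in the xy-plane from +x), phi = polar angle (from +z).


x = 24 * sin(120) * cos(30) = 18
y = 24 * sin(120) * sin(30) = 10.3923
z = 24 * cos(120) = -12

(18, 10.3923, -12)


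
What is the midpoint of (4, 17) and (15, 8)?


Midpoint = ((4+15)/2, (17+8)/2) = (9.5, 12.5)

(9.5, 12.5)


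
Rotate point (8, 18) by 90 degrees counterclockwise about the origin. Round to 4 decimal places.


x' = 8*cos(90) - 18*sin(90) = -18
y' = 8*sin(90) + 18*cos(90) = 8

(-18, 8)


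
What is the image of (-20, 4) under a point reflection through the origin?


Reflection through origin: (x, y) -> (-x, -y)
(-20, 4) -> (20, -4)

(20, -4)


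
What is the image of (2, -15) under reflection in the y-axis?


Reflection across y-axis: (x, y) -> (-x, y)
(2, -15) -> (-2, -15)

(-2, -15)


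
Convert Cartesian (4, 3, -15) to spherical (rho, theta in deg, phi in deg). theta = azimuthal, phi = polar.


rho = sqrt(4^2 + 3^2 + (-15)^2) = 15.8114
theta = atan2(3, 4) = 36.8699 deg
phi = acos(-15/15.8114) = 161.5651 deg

rho = 15.8114, theta = 36.8699 deg, phi = 161.5651 deg


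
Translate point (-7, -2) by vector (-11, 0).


Translation: (x+dx, y+dy) = (-7+-11, -2+0) = (-18, -2)

(-18, -2)


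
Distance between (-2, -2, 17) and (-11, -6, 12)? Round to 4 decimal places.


d = sqrt((-11--2)^2 + (-6--2)^2 + (12-17)^2) = 11.0454

11.0454


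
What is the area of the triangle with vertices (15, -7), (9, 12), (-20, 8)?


Area = |x1(y2-y3) + x2(y3-y1) + x3(y1-y2)| / 2
= |15*(12-8) + 9*(8--7) + -20*(-7-12)| / 2
= 287.5

287.5


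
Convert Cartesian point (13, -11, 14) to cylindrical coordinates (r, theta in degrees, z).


r = sqrt(13^2 + (-11)^2) = 17.0294
theta = atan2(-11, 13) = 319.7636 deg
z = 14

r = 17.0294, theta = 319.7636 deg, z = 14


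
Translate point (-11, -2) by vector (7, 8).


Translation: (x+dx, y+dy) = (-11+7, -2+8) = (-4, 6)

(-4, 6)


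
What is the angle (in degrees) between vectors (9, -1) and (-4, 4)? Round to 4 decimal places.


dot = 9*-4 + -1*4 = -40
|u| = 9.0554, |v| = 5.6569
cos(angle) = -0.7809
angle = 141.3402 degrees

141.3402 degrees


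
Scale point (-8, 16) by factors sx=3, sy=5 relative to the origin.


Scaling: (x*sx, y*sy) = (-8*3, 16*5) = (-24, 80)

(-24, 80)


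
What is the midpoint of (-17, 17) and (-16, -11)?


Midpoint = ((-17+-16)/2, (17+-11)/2) = (-16.5, 3)

(-16.5, 3)


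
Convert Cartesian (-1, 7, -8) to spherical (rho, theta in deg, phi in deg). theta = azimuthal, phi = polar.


rho = sqrt((-1)^2 + 7^2 + (-8)^2) = 10.6771
theta = atan2(7, -1) = 98.1301 deg
phi = acos(-8/10.6771) = 138.5271 deg

rho = 10.6771, theta = 98.1301 deg, phi = 138.5271 deg


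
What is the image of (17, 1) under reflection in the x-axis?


Reflection across x-axis: (x, y) -> (x, -y)
(17, 1) -> (17, -1)

(17, -1)


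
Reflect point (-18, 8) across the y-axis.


Reflection across y-axis: (x, y) -> (-x, y)
(-18, 8) -> (18, 8)

(18, 8)


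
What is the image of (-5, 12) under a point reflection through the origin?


Reflection through origin: (x, y) -> (-x, -y)
(-5, 12) -> (5, -12)

(5, -12)


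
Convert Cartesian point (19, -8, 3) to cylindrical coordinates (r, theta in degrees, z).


r = sqrt(19^2 + (-8)^2) = 20.6155
theta = atan2(-8, 19) = 337.1663 deg
z = 3

r = 20.6155, theta = 337.1663 deg, z = 3


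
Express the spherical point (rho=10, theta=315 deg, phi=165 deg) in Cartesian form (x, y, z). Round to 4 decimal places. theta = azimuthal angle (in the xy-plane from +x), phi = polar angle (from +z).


x = 10 * sin(165) * cos(315) = 1.8301
y = 10 * sin(165) * sin(315) = -1.8301
z = 10 * cos(165) = -9.6593

(1.8301, -1.8301, -9.6593)


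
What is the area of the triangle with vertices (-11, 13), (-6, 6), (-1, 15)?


Area = |x1(y2-y3) + x2(y3-y1) + x3(y1-y2)| / 2
= |-11*(6-15) + -6*(15-13) + -1*(13-6)| / 2
= 40

40


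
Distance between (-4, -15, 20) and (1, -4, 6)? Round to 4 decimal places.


d = sqrt((1--4)^2 + (-4--15)^2 + (6-20)^2) = 18.4932

18.4932


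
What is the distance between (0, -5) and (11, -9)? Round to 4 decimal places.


d = sqrt((11-0)^2 + (-9--5)^2) = 11.7047

11.7047


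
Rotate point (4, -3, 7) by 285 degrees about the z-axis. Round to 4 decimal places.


x' = 4*cos(285) - -3*sin(285) = -1.8625
y' = 4*sin(285) + -3*cos(285) = -4.6402
z' = 7

(-1.8625, -4.6402, 7)


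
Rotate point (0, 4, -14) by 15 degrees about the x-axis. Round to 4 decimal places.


x' = 0
y' = 4*cos(15) - -14*sin(15) = 7.4872
z' = 4*sin(15) + -14*cos(15) = -12.4877

(0, 7.4872, -12.4877)


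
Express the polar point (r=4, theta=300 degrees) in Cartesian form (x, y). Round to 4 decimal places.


x = 4 * cos(300) = 2
y = 4 * sin(300) = -3.4641

(2, -3.4641)


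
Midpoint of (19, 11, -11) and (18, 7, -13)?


Midpoint = ((19+18)/2, (11+7)/2, (-11+-13)/2) = (18.5, 9, -12)

(18.5, 9, -12)


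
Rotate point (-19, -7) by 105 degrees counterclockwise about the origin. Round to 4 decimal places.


x' = -19*cos(105) - -7*sin(105) = 11.679
y' = -19*sin(105) + -7*cos(105) = -16.5409

(11.679, -16.5409)


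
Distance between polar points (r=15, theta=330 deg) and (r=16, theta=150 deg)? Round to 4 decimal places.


d = sqrt(r1^2 + r2^2 - 2*r1*r2*cos(t2-t1))
d = sqrt(15^2 + 16^2 - 2*15*16*cos(150-330)) = 31

31


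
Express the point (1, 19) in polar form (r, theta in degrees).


r = sqrt(1^2 + 19^2) = 19.0263
theta = atan2(19, 1) = 86.9872 degrees

r = 19.0263, theta = 86.9872 degrees


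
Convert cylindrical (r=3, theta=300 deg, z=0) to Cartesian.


x = 3 * cos(300) = 1.5
y = 3 * sin(300) = -2.5981
z = 0

(1.5, -2.5981, 0)


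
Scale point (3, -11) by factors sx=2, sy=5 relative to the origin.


Scaling: (x*sx, y*sy) = (3*2, -11*5) = (6, -55)

(6, -55)


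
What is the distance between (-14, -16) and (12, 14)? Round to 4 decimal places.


d = sqrt((12--14)^2 + (14--16)^2) = 39.6989

39.6989


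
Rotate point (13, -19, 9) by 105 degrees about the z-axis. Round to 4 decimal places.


x' = 13*cos(105) - -19*sin(105) = 14.9879
y' = 13*sin(105) + -19*cos(105) = 17.4746
z' = 9

(14.9879, 17.4746, 9)


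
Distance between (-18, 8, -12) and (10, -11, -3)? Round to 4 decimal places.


d = sqrt((10--18)^2 + (-11-8)^2 + (-3--12)^2) = 35.0143

35.0143


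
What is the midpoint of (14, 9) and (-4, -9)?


Midpoint = ((14+-4)/2, (9+-9)/2) = (5, 0)

(5, 0)


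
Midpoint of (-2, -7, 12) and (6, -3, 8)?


Midpoint = ((-2+6)/2, (-7+-3)/2, (12+8)/2) = (2, -5, 10)

(2, -5, 10)


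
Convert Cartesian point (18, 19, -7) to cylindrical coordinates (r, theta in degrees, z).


r = sqrt(18^2 + 19^2) = 26.1725
theta = atan2(19, 18) = 46.5482 deg
z = -7

r = 26.1725, theta = 46.5482 deg, z = -7


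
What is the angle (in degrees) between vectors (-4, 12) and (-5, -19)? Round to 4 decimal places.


dot = -4*-5 + 12*-19 = -208
|u| = 12.6491, |v| = 19.6469
cos(angle) = -0.837
angle = 146.8215 degrees

146.8215 degrees


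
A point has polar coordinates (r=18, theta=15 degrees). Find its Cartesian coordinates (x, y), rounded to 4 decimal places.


x = 18 * cos(15) = 17.3867
y = 18 * sin(15) = 4.6587

(17.3867, 4.6587)


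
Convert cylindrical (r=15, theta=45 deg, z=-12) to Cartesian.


x = 15 * cos(45) = 10.6066
y = 15 * sin(45) = 10.6066
z = -12

(10.6066, 10.6066, -12)


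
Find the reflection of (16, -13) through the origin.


Reflection through origin: (x, y) -> (-x, -y)
(16, -13) -> (-16, 13)

(-16, 13)


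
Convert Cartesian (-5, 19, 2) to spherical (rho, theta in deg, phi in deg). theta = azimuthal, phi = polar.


rho = sqrt((-5)^2 + 19^2 + 2^2) = 19.7484
theta = atan2(19, -5) = 104.7436 deg
phi = acos(2/19.7484) = 84.1875 deg

rho = 19.7484, theta = 104.7436 deg, phi = 84.1875 deg


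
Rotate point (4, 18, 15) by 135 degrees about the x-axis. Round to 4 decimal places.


x' = 4
y' = 18*cos(135) - 15*sin(135) = -23.3345
z' = 18*sin(135) + 15*cos(135) = 2.1213

(4, -23.3345, 2.1213)


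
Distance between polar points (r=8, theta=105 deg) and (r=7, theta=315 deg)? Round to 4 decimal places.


d = sqrt(r1^2 + r2^2 - 2*r1*r2*cos(t2-t1))
d = sqrt(8^2 + 7^2 - 2*8*7*cos(315-105)) = 14.4912

14.4912


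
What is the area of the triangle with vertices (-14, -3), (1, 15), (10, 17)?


Area = |x1(y2-y3) + x2(y3-y1) + x3(y1-y2)| / 2
= |-14*(15-17) + 1*(17--3) + 10*(-3-15)| / 2
= 66

66


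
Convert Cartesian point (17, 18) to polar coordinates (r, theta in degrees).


r = sqrt(17^2 + 18^2) = 24.7588
theta = atan2(18, 17) = 46.6366 degrees

r = 24.7588, theta = 46.6366 degrees


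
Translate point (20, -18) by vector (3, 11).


Translation: (x+dx, y+dy) = (20+3, -18+11) = (23, -7)

(23, -7)


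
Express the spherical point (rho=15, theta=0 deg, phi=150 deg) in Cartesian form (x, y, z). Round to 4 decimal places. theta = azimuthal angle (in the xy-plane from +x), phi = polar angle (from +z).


x = 15 * sin(150) * cos(0) = 7.5
y = 15 * sin(150) * sin(0) = 0
z = 15 * cos(150) = -12.9904

(7.5, 0, -12.9904)


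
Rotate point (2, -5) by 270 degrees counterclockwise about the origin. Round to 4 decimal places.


x' = 2*cos(270) - -5*sin(270) = -5
y' = 2*sin(270) + -5*cos(270) = -2

(-5, -2)


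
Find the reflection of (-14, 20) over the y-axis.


Reflection across y-axis: (x, y) -> (-x, y)
(-14, 20) -> (14, 20)

(14, 20)


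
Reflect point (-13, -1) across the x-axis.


Reflection across x-axis: (x, y) -> (x, -y)
(-13, -1) -> (-13, 1)

(-13, 1)


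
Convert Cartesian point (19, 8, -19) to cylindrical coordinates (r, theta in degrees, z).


r = sqrt(19^2 + 8^2) = 20.6155
theta = atan2(8, 19) = 22.8337 deg
z = -19

r = 20.6155, theta = 22.8337 deg, z = -19


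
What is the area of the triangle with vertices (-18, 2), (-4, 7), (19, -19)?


Area = |x1(y2-y3) + x2(y3-y1) + x3(y1-y2)| / 2
= |-18*(7--19) + -4*(-19-2) + 19*(2-7)| / 2
= 239.5

239.5


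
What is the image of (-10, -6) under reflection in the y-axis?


Reflection across y-axis: (x, y) -> (-x, y)
(-10, -6) -> (10, -6)

(10, -6)


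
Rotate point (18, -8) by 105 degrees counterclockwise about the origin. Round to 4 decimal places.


x' = 18*cos(105) - -8*sin(105) = 3.0687
y' = 18*sin(105) + -8*cos(105) = 19.4572

(3.0687, 19.4572)


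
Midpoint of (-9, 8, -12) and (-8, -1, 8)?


Midpoint = ((-9+-8)/2, (8+-1)/2, (-12+8)/2) = (-8.5, 3.5, -2)

(-8.5, 3.5, -2)


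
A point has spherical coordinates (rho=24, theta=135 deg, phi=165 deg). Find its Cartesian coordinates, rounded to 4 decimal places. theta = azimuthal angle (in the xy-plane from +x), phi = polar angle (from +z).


x = 24 * sin(165) * cos(135) = -4.3923
y = 24 * sin(165) * sin(135) = 4.3923
z = 24 * cos(165) = -23.1822

(-4.3923, 4.3923, -23.1822)


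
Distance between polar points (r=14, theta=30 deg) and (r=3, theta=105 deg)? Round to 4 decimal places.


d = sqrt(r1^2 + r2^2 - 2*r1*r2*cos(t2-t1))
d = sqrt(14^2 + 3^2 - 2*14*3*cos(105-30)) = 13.5373

13.5373


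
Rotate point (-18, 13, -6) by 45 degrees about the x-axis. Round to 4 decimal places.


x' = -18
y' = 13*cos(45) - -6*sin(45) = 13.435
z' = 13*sin(45) + -6*cos(45) = 4.9497

(-18, 13.435, 4.9497)


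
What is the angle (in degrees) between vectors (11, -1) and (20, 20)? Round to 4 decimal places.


dot = 11*20 + -1*20 = 200
|u| = 11.0454, |v| = 28.2843
cos(angle) = 0.6402
angle = 50.1944 degrees

50.1944 degrees


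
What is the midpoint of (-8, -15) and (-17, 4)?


Midpoint = ((-8+-17)/2, (-15+4)/2) = (-12.5, -5.5)

(-12.5, -5.5)


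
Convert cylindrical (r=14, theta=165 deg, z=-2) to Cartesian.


x = 14 * cos(165) = -13.523
y = 14 * sin(165) = 3.6235
z = -2

(-13.523, 3.6235, -2)


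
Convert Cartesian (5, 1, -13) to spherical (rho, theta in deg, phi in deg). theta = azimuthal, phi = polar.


rho = sqrt(5^2 + 1^2 + (-13)^2) = 13.9642
theta = atan2(1, 5) = 11.3099 deg
phi = acos(-13/13.9642) = 158.5833 deg

rho = 13.9642, theta = 11.3099 deg, phi = 158.5833 deg


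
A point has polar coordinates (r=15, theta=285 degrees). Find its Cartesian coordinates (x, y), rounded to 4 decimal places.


x = 15 * cos(285) = 3.8823
y = 15 * sin(285) = -14.4889

(3.8823, -14.4889)


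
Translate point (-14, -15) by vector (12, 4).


Translation: (x+dx, y+dy) = (-14+12, -15+4) = (-2, -11)

(-2, -11)


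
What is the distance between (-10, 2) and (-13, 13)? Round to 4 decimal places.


d = sqrt((-13--10)^2 + (13-2)^2) = 11.4018

11.4018


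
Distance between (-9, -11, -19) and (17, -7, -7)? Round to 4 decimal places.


d = sqrt((17--9)^2 + (-7--11)^2 + (-7--19)^2) = 28.9137

28.9137


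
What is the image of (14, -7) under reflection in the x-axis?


Reflection across x-axis: (x, y) -> (x, -y)
(14, -7) -> (14, 7)

(14, 7)


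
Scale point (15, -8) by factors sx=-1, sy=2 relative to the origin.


Scaling: (x*sx, y*sy) = (15*-1, -8*2) = (-15, -16)

(-15, -16)


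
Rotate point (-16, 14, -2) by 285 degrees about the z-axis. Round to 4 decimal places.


x' = -16*cos(285) - 14*sin(285) = 9.3819
y' = -16*sin(285) + 14*cos(285) = 19.0783
z' = -2

(9.3819, 19.0783, -2)


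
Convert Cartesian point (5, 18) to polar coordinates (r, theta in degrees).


r = sqrt(5^2 + 18^2) = 18.6815
theta = atan2(18, 5) = 74.4759 degrees

r = 18.6815, theta = 74.4759 degrees


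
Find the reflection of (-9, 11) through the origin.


Reflection through origin: (x, y) -> (-x, -y)
(-9, 11) -> (9, -11)

(9, -11)


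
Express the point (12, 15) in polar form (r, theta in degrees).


r = sqrt(12^2 + 15^2) = 19.2094
theta = atan2(15, 12) = 51.3402 degrees

r = 19.2094, theta = 51.3402 degrees


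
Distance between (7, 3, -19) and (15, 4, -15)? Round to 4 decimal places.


d = sqrt((15-7)^2 + (4-3)^2 + (-15--19)^2) = 9

9


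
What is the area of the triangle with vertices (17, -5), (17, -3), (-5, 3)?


Area = |x1(y2-y3) + x2(y3-y1) + x3(y1-y2)| / 2
= |17*(-3-3) + 17*(3--5) + -5*(-5--3)| / 2
= 22

22


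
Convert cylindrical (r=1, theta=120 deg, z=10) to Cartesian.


x = 1 * cos(120) = -0.5
y = 1 * sin(120) = 0.866
z = 10

(-0.5, 0.866, 10)


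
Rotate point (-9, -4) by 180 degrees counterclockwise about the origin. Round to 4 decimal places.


x' = -9*cos(180) - -4*sin(180) = 9
y' = -9*sin(180) + -4*cos(180) = 4

(9, 4)


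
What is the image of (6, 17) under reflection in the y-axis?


Reflection across y-axis: (x, y) -> (-x, y)
(6, 17) -> (-6, 17)

(-6, 17)


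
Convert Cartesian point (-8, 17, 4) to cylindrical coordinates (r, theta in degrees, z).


r = sqrt((-8)^2 + 17^2) = 18.7883
theta = atan2(17, -8) = 115.2011 deg
z = 4

r = 18.7883, theta = 115.2011 deg, z = 4


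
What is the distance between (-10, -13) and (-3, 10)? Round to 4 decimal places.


d = sqrt((-3--10)^2 + (10--13)^2) = 24.0416

24.0416


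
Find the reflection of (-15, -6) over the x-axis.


Reflection across x-axis: (x, y) -> (x, -y)
(-15, -6) -> (-15, 6)

(-15, 6)


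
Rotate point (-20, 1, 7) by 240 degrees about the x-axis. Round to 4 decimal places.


x' = -20
y' = 1*cos(240) - 7*sin(240) = 5.5622
z' = 1*sin(240) + 7*cos(240) = -4.366

(-20, 5.5622, -4.366)


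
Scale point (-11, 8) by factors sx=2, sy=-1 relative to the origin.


Scaling: (x*sx, y*sy) = (-11*2, 8*-1) = (-22, -8)

(-22, -8)


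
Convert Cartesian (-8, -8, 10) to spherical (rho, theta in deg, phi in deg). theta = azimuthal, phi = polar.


rho = sqrt((-8)^2 + (-8)^2 + 10^2) = 15.0997
theta = atan2(-8, -8) = 225 deg
phi = acos(10/15.0997) = 48.5271 deg

rho = 15.0997, theta = 225 deg, phi = 48.5271 deg


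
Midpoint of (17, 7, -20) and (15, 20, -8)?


Midpoint = ((17+15)/2, (7+20)/2, (-20+-8)/2) = (16, 13.5, -14)

(16, 13.5, -14)


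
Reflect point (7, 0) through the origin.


Reflection through origin: (x, y) -> (-x, -y)
(7, 0) -> (-7, 0)

(-7, 0)


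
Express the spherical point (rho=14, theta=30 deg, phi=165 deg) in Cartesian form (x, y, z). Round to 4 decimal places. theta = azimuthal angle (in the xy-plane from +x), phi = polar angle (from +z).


x = 14 * sin(165) * cos(30) = 3.138
y = 14 * sin(165) * sin(30) = 1.8117
z = 14 * cos(165) = -13.523

(3.138, 1.8117, -13.523)


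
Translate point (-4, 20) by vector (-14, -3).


Translation: (x+dx, y+dy) = (-4+-14, 20+-3) = (-18, 17)

(-18, 17)


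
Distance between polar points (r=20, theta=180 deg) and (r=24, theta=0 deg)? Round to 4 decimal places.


d = sqrt(r1^2 + r2^2 - 2*r1*r2*cos(t2-t1))
d = sqrt(20^2 + 24^2 - 2*20*24*cos(0-180)) = 44

44


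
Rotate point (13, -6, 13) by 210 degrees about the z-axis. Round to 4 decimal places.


x' = 13*cos(210) - -6*sin(210) = -14.2583
y' = 13*sin(210) + -6*cos(210) = -1.3038
z' = 13

(-14.2583, -1.3038, 13)


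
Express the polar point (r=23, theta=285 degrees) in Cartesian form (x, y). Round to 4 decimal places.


x = 23 * cos(285) = 5.9528
y = 23 * sin(285) = -22.2163

(5.9528, -22.2163)


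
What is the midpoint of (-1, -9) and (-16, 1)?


Midpoint = ((-1+-16)/2, (-9+1)/2) = (-8.5, -4)

(-8.5, -4)


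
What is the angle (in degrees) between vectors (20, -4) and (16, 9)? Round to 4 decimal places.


dot = 20*16 + -4*9 = 284
|u| = 20.3961, |v| = 18.3576
cos(angle) = 0.7585
angle = 40.6677 degrees

40.6677 degrees


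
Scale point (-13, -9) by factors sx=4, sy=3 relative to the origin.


Scaling: (x*sx, y*sy) = (-13*4, -9*3) = (-52, -27)

(-52, -27)


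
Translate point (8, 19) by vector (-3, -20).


Translation: (x+dx, y+dy) = (8+-3, 19+-20) = (5, -1)

(5, -1)


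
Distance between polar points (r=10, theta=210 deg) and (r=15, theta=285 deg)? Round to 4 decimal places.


d = sqrt(r1^2 + r2^2 - 2*r1*r2*cos(t2-t1))
d = sqrt(10^2 + 15^2 - 2*10*15*cos(285-210)) = 15.7275

15.7275


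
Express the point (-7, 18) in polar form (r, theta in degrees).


r = sqrt((-7)^2 + 18^2) = 19.3132
theta = atan2(18, -7) = 111.2505 degrees

r = 19.3132, theta = 111.2505 degrees


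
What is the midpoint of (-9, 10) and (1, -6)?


Midpoint = ((-9+1)/2, (10+-6)/2) = (-4, 2)

(-4, 2)


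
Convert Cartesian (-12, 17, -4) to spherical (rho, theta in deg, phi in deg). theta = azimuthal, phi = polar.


rho = sqrt((-12)^2 + 17^2 + (-4)^2) = 21.1896
theta = atan2(17, -12) = 125.2176 deg
phi = acos(-4/21.1896) = 100.8811 deg

rho = 21.1896, theta = 125.2176 deg, phi = 100.8811 deg


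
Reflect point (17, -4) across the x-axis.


Reflection across x-axis: (x, y) -> (x, -y)
(17, -4) -> (17, 4)

(17, 4)


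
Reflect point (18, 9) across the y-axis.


Reflection across y-axis: (x, y) -> (-x, y)
(18, 9) -> (-18, 9)

(-18, 9)


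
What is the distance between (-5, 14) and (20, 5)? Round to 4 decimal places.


d = sqrt((20--5)^2 + (5-14)^2) = 26.5707

26.5707


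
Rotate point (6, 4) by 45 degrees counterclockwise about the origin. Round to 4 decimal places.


x' = 6*cos(45) - 4*sin(45) = 1.4142
y' = 6*sin(45) + 4*cos(45) = 7.0711

(1.4142, 7.0711)


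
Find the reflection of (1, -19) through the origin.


Reflection through origin: (x, y) -> (-x, -y)
(1, -19) -> (-1, 19)

(-1, 19)


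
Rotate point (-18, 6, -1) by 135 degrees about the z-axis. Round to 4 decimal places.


x' = -18*cos(135) - 6*sin(135) = 8.4853
y' = -18*sin(135) + 6*cos(135) = -16.9706
z' = -1

(8.4853, -16.9706, -1)


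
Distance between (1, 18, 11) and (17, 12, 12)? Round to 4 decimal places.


d = sqrt((17-1)^2 + (12-18)^2 + (12-11)^2) = 17.1172

17.1172


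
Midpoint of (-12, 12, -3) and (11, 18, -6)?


Midpoint = ((-12+11)/2, (12+18)/2, (-3+-6)/2) = (-0.5, 15, -4.5)

(-0.5, 15, -4.5)


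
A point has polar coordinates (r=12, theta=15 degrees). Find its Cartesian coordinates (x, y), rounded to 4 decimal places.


x = 12 * cos(15) = 11.5911
y = 12 * sin(15) = 3.1058

(11.5911, 3.1058)


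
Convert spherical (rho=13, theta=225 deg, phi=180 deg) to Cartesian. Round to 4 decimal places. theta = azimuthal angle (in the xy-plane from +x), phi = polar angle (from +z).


x = 13 * sin(180) * cos(225) = 0
y = 13 * sin(180) * sin(225) = 0
z = 13 * cos(180) = -13

(0, 0, -13)


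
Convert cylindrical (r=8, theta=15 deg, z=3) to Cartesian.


x = 8 * cos(15) = 7.7274
y = 8 * sin(15) = 2.0706
z = 3

(7.7274, 2.0706, 3)


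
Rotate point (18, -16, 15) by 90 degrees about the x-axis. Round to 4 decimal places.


x' = 18
y' = -16*cos(90) - 15*sin(90) = -15
z' = -16*sin(90) + 15*cos(90) = -16

(18, -15, -16)


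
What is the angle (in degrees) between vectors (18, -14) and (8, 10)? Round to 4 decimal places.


dot = 18*8 + -14*10 = 4
|u| = 22.8035, |v| = 12.8062
cos(angle) = 0.0137
angle = 89.2152 degrees

89.2152 degrees


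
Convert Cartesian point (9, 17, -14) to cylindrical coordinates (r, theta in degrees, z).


r = sqrt(9^2 + 17^2) = 19.2354
theta = atan2(17, 9) = 62.1027 deg
z = -14

r = 19.2354, theta = 62.1027 deg, z = -14


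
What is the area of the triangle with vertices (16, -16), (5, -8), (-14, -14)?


Area = |x1(y2-y3) + x2(y3-y1) + x3(y1-y2)| / 2
= |16*(-8--14) + 5*(-14--16) + -14*(-16--8)| / 2
= 109

109


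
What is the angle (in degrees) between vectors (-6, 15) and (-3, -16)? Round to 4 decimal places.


dot = -6*-3 + 15*-16 = -222
|u| = 16.1555, |v| = 16.2788
cos(angle) = -0.8441
angle = 147.5789 degrees

147.5789 degrees


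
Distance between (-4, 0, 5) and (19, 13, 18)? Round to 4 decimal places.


d = sqrt((19--4)^2 + (13-0)^2 + (18-5)^2) = 29.4449

29.4449


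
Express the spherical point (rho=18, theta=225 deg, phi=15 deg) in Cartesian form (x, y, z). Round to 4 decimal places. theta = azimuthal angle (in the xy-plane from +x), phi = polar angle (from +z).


x = 18 * sin(15) * cos(225) = -3.2942
y = 18 * sin(15) * sin(225) = -3.2942
z = 18 * cos(15) = 17.3867

(-3.2942, -3.2942, 17.3867)


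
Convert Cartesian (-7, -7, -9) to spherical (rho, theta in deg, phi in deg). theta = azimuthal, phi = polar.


rho = sqrt((-7)^2 + (-7)^2 + (-9)^2) = 13.3791
theta = atan2(-7, -7) = 225 deg
phi = acos(-9/13.3791) = 132.2751 deg

rho = 13.3791, theta = 225 deg, phi = 132.2751 deg


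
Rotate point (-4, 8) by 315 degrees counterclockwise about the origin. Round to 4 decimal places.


x' = -4*cos(315) - 8*sin(315) = 2.8284
y' = -4*sin(315) + 8*cos(315) = 8.4853

(2.8284, 8.4853)


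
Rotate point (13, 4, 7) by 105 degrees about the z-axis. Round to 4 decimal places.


x' = 13*cos(105) - 4*sin(105) = -7.2284
y' = 13*sin(105) + 4*cos(105) = 11.5218
z' = 7

(-7.2284, 11.5218, 7)


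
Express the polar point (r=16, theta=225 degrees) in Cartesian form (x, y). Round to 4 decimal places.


x = 16 * cos(225) = -11.3137
y = 16 * sin(225) = -11.3137

(-11.3137, -11.3137)


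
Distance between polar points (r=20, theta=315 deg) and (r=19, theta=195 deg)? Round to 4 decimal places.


d = sqrt(r1^2 + r2^2 - 2*r1*r2*cos(t2-t1))
d = sqrt(20^2 + 19^2 - 2*20*19*cos(195-315)) = 33.7787

33.7787


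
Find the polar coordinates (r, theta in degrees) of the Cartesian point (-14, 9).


r = sqrt((-14)^2 + 9^2) = 16.6433
theta = atan2(9, -14) = 147.2648 degrees

r = 16.6433, theta = 147.2648 degrees


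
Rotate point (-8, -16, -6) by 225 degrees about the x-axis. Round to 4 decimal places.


x' = -8
y' = -16*cos(225) - -6*sin(225) = 7.0711
z' = -16*sin(225) + -6*cos(225) = 15.5563

(-8, 7.0711, 15.5563)


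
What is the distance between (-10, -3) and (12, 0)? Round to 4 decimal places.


d = sqrt((12--10)^2 + (0--3)^2) = 22.2036

22.2036


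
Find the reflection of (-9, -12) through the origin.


Reflection through origin: (x, y) -> (-x, -y)
(-9, -12) -> (9, 12)

(9, 12)


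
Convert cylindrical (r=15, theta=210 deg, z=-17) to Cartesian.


x = 15 * cos(210) = -12.9904
y = 15 * sin(210) = -7.5
z = -17

(-12.9904, -7.5, -17)


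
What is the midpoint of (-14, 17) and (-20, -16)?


Midpoint = ((-14+-20)/2, (17+-16)/2) = (-17, 0.5)

(-17, 0.5)


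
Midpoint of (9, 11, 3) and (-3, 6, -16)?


Midpoint = ((9+-3)/2, (11+6)/2, (3+-16)/2) = (3, 8.5, -6.5)

(3, 8.5, -6.5)


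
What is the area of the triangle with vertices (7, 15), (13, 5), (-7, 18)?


Area = |x1(y2-y3) + x2(y3-y1) + x3(y1-y2)| / 2
= |7*(5-18) + 13*(18-15) + -7*(15-5)| / 2
= 61

61


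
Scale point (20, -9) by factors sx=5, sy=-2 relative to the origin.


Scaling: (x*sx, y*sy) = (20*5, -9*-2) = (100, 18)

(100, 18)


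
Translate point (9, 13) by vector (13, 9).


Translation: (x+dx, y+dy) = (9+13, 13+9) = (22, 22)

(22, 22)


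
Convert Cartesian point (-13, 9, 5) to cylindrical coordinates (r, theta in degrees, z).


r = sqrt((-13)^2 + 9^2) = 15.8114
theta = atan2(9, -13) = 145.3048 deg
z = 5

r = 15.8114, theta = 145.3048 deg, z = 5


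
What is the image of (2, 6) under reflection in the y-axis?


Reflection across y-axis: (x, y) -> (-x, y)
(2, 6) -> (-2, 6)

(-2, 6)


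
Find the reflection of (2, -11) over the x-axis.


Reflection across x-axis: (x, y) -> (x, -y)
(2, -11) -> (2, 11)

(2, 11)


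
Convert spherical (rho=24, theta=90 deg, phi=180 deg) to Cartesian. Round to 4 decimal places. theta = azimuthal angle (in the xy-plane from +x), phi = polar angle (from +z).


x = 24 * sin(180) * cos(90) = 0
y = 24 * sin(180) * sin(90) = 0
z = 24 * cos(180) = -24

(0, 0, -24)


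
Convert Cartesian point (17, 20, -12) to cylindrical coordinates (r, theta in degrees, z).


r = sqrt(17^2 + 20^2) = 26.2488
theta = atan2(20, 17) = 49.6355 deg
z = -12

r = 26.2488, theta = 49.6355 deg, z = -12


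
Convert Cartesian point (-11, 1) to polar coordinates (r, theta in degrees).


r = sqrt((-11)^2 + 1^2) = 11.0454
theta = atan2(1, -11) = 174.8056 degrees

r = 11.0454, theta = 174.8056 degrees


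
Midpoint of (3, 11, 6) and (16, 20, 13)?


Midpoint = ((3+16)/2, (11+20)/2, (6+13)/2) = (9.5, 15.5, 9.5)

(9.5, 15.5, 9.5)


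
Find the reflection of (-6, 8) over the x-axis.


Reflection across x-axis: (x, y) -> (x, -y)
(-6, 8) -> (-6, -8)

(-6, -8)


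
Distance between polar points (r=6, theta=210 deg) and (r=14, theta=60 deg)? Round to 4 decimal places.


d = sqrt(r1^2 + r2^2 - 2*r1*r2*cos(t2-t1))
d = sqrt(6^2 + 14^2 - 2*6*14*cos(60-210)) = 19.4292

19.4292


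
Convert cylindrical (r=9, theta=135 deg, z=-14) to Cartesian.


x = 9 * cos(135) = -6.364
y = 9 * sin(135) = 6.364
z = -14

(-6.364, 6.364, -14)


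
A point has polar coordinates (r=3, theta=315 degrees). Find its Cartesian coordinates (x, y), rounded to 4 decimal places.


x = 3 * cos(315) = 2.1213
y = 3 * sin(315) = -2.1213

(2.1213, -2.1213)


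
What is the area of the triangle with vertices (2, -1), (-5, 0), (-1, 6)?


Area = |x1(y2-y3) + x2(y3-y1) + x3(y1-y2)| / 2
= |2*(0-6) + -5*(6--1) + -1*(-1-0)| / 2
= 23

23


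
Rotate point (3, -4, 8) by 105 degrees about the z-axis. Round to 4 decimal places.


x' = 3*cos(105) - -4*sin(105) = 3.0872
y' = 3*sin(105) + -4*cos(105) = 3.9331
z' = 8

(3.0872, 3.9331, 8)


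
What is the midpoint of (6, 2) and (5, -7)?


Midpoint = ((6+5)/2, (2+-7)/2) = (5.5, -2.5)

(5.5, -2.5)


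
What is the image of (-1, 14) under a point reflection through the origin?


Reflection through origin: (x, y) -> (-x, -y)
(-1, 14) -> (1, -14)

(1, -14)


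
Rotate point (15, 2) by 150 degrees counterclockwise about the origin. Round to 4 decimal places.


x' = 15*cos(150) - 2*sin(150) = -13.9904
y' = 15*sin(150) + 2*cos(150) = 5.7679

(-13.9904, 5.7679)


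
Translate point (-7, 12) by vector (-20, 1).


Translation: (x+dx, y+dy) = (-7+-20, 12+1) = (-27, 13)

(-27, 13)


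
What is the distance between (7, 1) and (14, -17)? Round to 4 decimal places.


d = sqrt((14-7)^2 + (-17-1)^2) = 19.3132

19.3132


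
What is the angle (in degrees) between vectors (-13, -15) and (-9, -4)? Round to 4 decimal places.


dot = -13*-9 + -15*-4 = 177
|u| = 19.8494, |v| = 9.8489
cos(angle) = 0.9054
angle = 25.1231 degrees

25.1231 degrees


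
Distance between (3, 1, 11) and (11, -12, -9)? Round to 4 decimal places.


d = sqrt((11-3)^2 + (-12-1)^2 + (-9-11)^2) = 25.1595

25.1595


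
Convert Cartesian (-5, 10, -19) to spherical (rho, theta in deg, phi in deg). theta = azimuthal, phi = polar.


rho = sqrt((-5)^2 + 10^2 + (-19)^2) = 22.0454
theta = atan2(10, -5) = 116.5651 deg
phi = acos(-19/22.0454) = 149.5258 deg

rho = 22.0454, theta = 116.5651 deg, phi = 149.5258 deg


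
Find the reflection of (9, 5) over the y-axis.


Reflection across y-axis: (x, y) -> (-x, y)
(9, 5) -> (-9, 5)

(-9, 5)


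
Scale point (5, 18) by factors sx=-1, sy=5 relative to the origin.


Scaling: (x*sx, y*sy) = (5*-1, 18*5) = (-5, 90)

(-5, 90)


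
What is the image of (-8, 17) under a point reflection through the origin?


Reflection through origin: (x, y) -> (-x, -y)
(-8, 17) -> (8, -17)

(8, -17)


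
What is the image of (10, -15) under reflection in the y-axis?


Reflection across y-axis: (x, y) -> (-x, y)
(10, -15) -> (-10, -15)

(-10, -15)


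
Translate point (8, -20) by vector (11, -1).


Translation: (x+dx, y+dy) = (8+11, -20+-1) = (19, -21)

(19, -21)


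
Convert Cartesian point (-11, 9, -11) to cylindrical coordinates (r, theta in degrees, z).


r = sqrt((-11)^2 + 9^2) = 14.2127
theta = atan2(9, -11) = 140.7106 deg
z = -11

r = 14.2127, theta = 140.7106 deg, z = -11


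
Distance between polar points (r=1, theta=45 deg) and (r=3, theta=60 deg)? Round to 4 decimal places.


d = sqrt(r1^2 + r2^2 - 2*r1*r2*cos(t2-t1))
d = sqrt(1^2 + 3^2 - 2*1*3*cos(60-45)) = 2.0505

2.0505


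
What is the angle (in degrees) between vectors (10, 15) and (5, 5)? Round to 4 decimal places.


dot = 10*5 + 15*5 = 125
|u| = 18.0278, |v| = 7.0711
cos(angle) = 0.9806
angle = 11.3099 degrees

11.3099 degrees


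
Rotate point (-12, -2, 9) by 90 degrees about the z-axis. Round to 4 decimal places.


x' = -12*cos(90) - -2*sin(90) = 2
y' = -12*sin(90) + -2*cos(90) = -12
z' = 9

(2, -12, 9)


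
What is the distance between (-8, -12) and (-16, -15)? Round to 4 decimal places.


d = sqrt((-16--8)^2 + (-15--12)^2) = 8.544

8.544


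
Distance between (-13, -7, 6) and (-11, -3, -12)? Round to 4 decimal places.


d = sqrt((-11--13)^2 + (-3--7)^2 + (-12-6)^2) = 18.5472

18.5472


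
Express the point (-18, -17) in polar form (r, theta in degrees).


r = sqrt((-18)^2 + (-17)^2) = 24.7588
theta = atan2(-17, -18) = 223.3634 degrees

r = 24.7588, theta = 223.3634 degrees


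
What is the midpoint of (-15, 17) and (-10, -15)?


Midpoint = ((-15+-10)/2, (17+-15)/2) = (-12.5, 1)

(-12.5, 1)


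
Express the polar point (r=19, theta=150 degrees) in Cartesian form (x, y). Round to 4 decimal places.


x = 19 * cos(150) = -16.4545
y = 19 * sin(150) = 9.5

(-16.4545, 9.5)


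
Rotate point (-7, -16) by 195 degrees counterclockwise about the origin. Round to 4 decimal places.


x' = -7*cos(195) - -16*sin(195) = 2.6204
y' = -7*sin(195) + -16*cos(195) = 17.2665

(2.6204, 17.2665)


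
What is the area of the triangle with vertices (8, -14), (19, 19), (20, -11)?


Area = |x1(y2-y3) + x2(y3-y1) + x3(y1-y2)| / 2
= |8*(19--11) + 19*(-11--14) + 20*(-14-19)| / 2
= 181.5

181.5


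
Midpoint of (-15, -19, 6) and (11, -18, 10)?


Midpoint = ((-15+11)/2, (-19+-18)/2, (6+10)/2) = (-2, -18.5, 8)

(-2, -18.5, 8)


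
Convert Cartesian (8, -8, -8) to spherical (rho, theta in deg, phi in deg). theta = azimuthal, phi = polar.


rho = sqrt(8^2 + (-8)^2 + (-8)^2) = 13.8564
theta = atan2(-8, 8) = 315 deg
phi = acos(-8/13.8564) = 125.2644 deg

rho = 13.8564, theta = 315 deg, phi = 125.2644 deg


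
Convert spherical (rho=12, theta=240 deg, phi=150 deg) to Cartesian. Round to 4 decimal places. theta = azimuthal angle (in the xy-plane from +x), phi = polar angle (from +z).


x = 12 * sin(150) * cos(240) = -3
y = 12 * sin(150) * sin(240) = -5.1962
z = 12 * cos(150) = -10.3923

(-3, -5.1962, -10.3923)


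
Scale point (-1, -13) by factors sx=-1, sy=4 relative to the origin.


Scaling: (x*sx, y*sy) = (-1*-1, -13*4) = (1, -52)

(1, -52)


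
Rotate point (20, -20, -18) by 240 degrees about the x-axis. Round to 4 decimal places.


x' = 20
y' = -20*cos(240) - -18*sin(240) = -5.5885
z' = -20*sin(240) + -18*cos(240) = 26.3205

(20, -5.5885, 26.3205)
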